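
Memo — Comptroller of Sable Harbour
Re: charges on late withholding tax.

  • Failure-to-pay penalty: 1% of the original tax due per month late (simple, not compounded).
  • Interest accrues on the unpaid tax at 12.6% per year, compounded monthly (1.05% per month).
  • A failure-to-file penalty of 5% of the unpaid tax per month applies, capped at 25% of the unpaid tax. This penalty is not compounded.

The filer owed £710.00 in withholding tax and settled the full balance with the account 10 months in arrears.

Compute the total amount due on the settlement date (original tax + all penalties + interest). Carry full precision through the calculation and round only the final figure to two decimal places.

£1,036.67

Failure-to-file: 10 × 5% × £710.00 = £355.00, capped at 25% × £710.00 = £177.50
Failure-to-pay penalty: 10 × 1% × £710.00 = £71.00
Interest: £710.00 × ((1 + 0.0105)^10 − 1) = £710.00 × 0.1101028… = £78.1730…
Total = £710.00 + £248.5000 + £78.1730… = £1,036.67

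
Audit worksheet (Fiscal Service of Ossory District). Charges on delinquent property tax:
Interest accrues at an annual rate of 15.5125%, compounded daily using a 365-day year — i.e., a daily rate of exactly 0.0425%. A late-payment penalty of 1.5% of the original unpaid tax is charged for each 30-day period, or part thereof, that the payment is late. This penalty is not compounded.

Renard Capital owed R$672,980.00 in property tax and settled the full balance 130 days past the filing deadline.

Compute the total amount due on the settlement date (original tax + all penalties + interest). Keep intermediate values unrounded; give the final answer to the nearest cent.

R$761,673.64

Penalty periods: ⌈130/30⌉ = 5; penalty = 5 × 1.5% × R$672,980.00 = R$50,473.50
Interest: R$672,980.00 × ((1 + 0.000425)^130 − 1) = R$672,980.00 × 0.05679238… = R$38,220.1351…
Total = R$672,980.00 + R$50,473.5000 + R$38,220.1351… = R$761,673.64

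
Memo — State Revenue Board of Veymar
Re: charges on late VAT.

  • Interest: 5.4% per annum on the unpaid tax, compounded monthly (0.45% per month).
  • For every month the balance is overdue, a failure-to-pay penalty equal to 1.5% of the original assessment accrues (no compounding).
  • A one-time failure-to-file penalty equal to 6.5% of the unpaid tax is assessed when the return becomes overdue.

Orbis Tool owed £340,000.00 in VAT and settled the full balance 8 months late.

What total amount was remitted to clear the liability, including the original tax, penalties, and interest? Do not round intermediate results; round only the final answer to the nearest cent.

Failure-to-file penalty: 6.5% × £340,000.00 = £22,100.00
Failure-to-pay penalty: 8 × 1.5% × £340,000.00 = £40,800.00
Interest: £340,000.00 × ((1 + 0.0045)^8 − 1) = £340,000.00 × 0.0365721… = £12,434.5248…
Total = £340,000.00 + £62,900.0000 + £12,434.5248… = £415,334.52

£415,334.52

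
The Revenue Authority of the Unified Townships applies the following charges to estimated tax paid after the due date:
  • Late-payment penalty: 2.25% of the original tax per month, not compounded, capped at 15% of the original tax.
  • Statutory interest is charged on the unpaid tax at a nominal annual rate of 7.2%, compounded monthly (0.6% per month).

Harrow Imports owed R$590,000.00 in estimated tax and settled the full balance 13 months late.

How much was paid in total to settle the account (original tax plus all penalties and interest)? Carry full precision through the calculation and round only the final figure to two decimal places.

Penalty (uncapped): 13 × 2.25% × R$590,000.00 = R$172,575.00; cap = 15% × R$590,000.00 = R$88,500.00 → penalty = R$88,500.00
Interest: R$590,000.00 × ((1 + 0.006)^13 − 1) = R$590,000.00 × 0.0808707… = R$47,713.7205…
Total = R$590,000.00 + R$88,500.0000 + R$47,713.7205… = R$726,213.72

R$726,213.72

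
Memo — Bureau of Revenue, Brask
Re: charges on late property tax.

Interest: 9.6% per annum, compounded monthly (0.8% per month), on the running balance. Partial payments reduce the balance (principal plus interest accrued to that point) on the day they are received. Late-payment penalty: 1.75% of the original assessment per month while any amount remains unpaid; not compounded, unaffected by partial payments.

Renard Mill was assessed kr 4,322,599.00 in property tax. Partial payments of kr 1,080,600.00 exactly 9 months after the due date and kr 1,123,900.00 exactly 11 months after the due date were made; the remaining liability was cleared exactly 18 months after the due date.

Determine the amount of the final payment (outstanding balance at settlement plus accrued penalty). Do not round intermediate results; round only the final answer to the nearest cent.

kr 4,001,551.03

Balance at month 9: kr 4,322,599.0000 × (1 + 0.008)^9 = kr 4,643,973.5513…
After kr 1,080,600.00 payment: kr 4,643,973.5513… − kr 1,080,600.00 = kr 3,563,373.5513…
Balance at month 11: kr 3,563,373.5513… × (1 + 0.008)^2 = kr 3,620,615.5840…
After kr 1,123,900.00 payment: kr 3,620,615.5840… − kr 1,123,900.00 = kr 2,496,715.5840…
Balance at month 18: kr 2,496,715.5840… × (1 + 0.008)^7 = kr 2,639,932.3432…
Penalty: 18 × 1.75% × kr 4,322,599.00 = kr 1,361,618.69…
Final settlement = outstanding balance + penalty = kr 2,639,932.3432… + kr 1,361,618.69… = kr 4,001,551.03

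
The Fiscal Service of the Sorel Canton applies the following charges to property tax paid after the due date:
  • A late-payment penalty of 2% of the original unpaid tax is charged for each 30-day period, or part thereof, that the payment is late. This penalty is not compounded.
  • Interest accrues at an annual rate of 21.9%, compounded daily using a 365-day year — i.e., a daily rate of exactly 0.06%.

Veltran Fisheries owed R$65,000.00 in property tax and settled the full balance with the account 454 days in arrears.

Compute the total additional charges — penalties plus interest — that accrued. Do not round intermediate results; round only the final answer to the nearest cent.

R$41,145.32

Penalty periods: ⌈454/30⌉ = 16; penalty = 16 × 2% × R$65,000.00 = R$20,800.00
Interest: R$65,000.00 × ((1 + 0.0006)^454 − 1) = R$65,000.00 × 0.31300488… = R$20,345.3173…
Penalties + interest = R$20,800.0000 + R$20,345.3173… = R$41,145.32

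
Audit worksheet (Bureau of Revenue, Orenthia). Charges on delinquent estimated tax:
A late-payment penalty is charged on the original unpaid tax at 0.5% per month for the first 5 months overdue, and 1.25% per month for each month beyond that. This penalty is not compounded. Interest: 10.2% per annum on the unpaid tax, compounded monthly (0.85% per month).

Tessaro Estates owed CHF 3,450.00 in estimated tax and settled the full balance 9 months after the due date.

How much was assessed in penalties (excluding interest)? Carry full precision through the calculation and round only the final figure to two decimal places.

Penalty, months 1–5: 5 × 0.5% × CHF 3,450.00 = CHF 86.25
Penalty, months 6–9: 4 × 1.25% × CHF 3,450.00 = CHF 172.50
Total penalty = CHF 86.25 + CHF 172.50 = CHF 258.75

CHF 258.75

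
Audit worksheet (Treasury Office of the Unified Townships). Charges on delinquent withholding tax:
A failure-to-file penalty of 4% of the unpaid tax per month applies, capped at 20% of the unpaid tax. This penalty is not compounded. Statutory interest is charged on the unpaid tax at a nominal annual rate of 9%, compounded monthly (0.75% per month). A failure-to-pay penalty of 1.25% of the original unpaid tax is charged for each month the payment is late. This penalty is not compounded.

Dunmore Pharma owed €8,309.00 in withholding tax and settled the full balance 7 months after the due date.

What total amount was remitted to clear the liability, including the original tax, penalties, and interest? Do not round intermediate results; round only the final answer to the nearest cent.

Failure-to-file: 7 × 4% × €8,309.00 = €2,326.52, capped at 20% × €8,309.00 = €1,661.80
Failure-to-pay penalty: 7 × 1.25% × €8,309.00 = €727.04…
Interest: €8,309.00 × ((1 + 0.0075)^7 − 1) = €8,309.00 × 0.0536961… = €446.1611…
Total = €8,309.00 + €2,388.8375 + €446.1611… = €11,144.00

€11,144.00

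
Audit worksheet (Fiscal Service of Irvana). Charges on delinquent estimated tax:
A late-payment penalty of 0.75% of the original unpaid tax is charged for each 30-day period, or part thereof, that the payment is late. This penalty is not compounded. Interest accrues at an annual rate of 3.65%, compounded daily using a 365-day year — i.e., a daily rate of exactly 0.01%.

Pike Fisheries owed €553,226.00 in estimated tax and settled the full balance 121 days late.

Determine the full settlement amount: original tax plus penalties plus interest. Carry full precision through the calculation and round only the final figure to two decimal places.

Penalty periods: ⌈121/30⌉ = 5; penalty = 5 × 0.75% × €553,226.00 = €20,745.98…
Interest: €553,226.00 × ((1 + 0.0001)^121 − 1) = €553,226.00 × 0.01217289… = €6,734.3586…
Total = €553,226.00 + €20,745.9750 + €6,734.3586… = €580,706.33

€580,706.33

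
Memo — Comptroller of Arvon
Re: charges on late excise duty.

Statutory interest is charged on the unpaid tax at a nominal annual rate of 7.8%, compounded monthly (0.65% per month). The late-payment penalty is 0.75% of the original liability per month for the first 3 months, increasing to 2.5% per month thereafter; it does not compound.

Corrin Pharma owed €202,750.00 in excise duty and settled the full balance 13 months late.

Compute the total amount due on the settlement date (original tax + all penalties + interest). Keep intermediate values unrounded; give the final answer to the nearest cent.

Penalty, months 1–3: 3 × 0.75% × €202,750.00 = €4,561.88…
Penalty, months 4–13: 10 × 2.5% × €202,750.00 = €50,687.50
Interest: €202,750.00 × ((1 + 0.0065)^13 − 1) = €202,750.00 × 0.0878753… = €17,816.7240…
Total = €202,750.00 + €55,249.3750 + €17,816.7240… = €275,816.10

€275,816.10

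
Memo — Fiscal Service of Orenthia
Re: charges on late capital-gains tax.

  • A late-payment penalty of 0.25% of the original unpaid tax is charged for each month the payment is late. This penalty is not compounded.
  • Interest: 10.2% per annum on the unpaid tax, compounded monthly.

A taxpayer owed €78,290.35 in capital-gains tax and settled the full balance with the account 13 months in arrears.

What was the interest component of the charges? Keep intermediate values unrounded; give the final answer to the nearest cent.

Interest (10.2%/yr ÷ 12 = 0.85%/month): €78,290.35 × ((1 + 0.0085)^13 − 1) = €9,106.3366…

€9,106.34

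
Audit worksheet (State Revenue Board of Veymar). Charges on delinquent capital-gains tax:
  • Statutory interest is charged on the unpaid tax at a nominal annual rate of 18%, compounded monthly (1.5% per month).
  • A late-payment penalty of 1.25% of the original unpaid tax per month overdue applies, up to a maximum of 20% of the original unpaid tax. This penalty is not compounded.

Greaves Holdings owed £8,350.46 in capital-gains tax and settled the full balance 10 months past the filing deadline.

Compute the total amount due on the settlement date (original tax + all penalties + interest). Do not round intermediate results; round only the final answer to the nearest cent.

Penalty: 10 × 1.25% × £8,350.46 = £1,043.81… (below the 20% cap of £1,670.09…)
Interest: £8,350.46 × ((1 + 0.015)^10 − 1) = £8,350.46 × 0.1605408… = £1,340.5897…
Total = £8,350.46 + £1,043.8075 + £1,340.5897… = £10,734.86

£10,734.86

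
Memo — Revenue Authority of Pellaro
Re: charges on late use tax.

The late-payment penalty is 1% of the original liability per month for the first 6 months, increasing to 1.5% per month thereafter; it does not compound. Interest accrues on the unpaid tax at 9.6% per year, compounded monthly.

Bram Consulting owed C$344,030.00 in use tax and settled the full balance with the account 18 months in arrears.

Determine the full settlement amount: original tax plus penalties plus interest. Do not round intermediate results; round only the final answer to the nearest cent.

Penalty, months 1–6: 6 × 1% × C$344,030.00 = C$20,641.80
Penalty, months 7–18: 12 × 1.5% × C$344,030.00 = C$61,925.40
Interest (9.6%/yr ÷ 12 = 0.8%/month): C$344,030.00 × ((1 + 0.008)^18 − 1) = C$53,057.2050…
Total = C$344,030.00 + C$82,567.2000 + C$53,057.2050… = C$479,654.41

C$479,654.41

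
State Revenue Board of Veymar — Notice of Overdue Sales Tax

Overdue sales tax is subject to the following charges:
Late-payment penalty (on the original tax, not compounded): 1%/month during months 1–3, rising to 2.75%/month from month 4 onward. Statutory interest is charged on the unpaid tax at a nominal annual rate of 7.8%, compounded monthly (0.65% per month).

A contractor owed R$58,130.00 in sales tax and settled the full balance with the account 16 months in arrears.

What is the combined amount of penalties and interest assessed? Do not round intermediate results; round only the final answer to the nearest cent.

Penalty, months 1–3: 3 × 1% × R$58,130.00 = R$1,743.90
Penalty, months 4–16: 13 × 2.75% × R$58,130.00 = R$20,781.48…
Interest: R$58,130.00 × ((1 + 0.0065)^16 − 1) = R$58,130.00 × 0.1092271… = R$6,349.3707…
Penalties + interest = R$22,525.3750 + R$6,349.3707… = R$28,874.75

R$28,874.75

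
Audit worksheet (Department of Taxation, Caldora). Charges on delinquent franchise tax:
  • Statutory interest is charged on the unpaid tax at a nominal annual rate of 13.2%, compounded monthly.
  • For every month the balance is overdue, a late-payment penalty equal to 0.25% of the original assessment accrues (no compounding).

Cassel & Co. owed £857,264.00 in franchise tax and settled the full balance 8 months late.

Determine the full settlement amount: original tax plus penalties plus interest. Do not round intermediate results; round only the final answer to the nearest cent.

£952,817.71

Late-payment penalty = 0.25% × £857,264.00 × 8 mo = £17,145.28
Interest (13.2%/yr ÷ 12 = 1.1%/month): £857,264.00 × ((1 + 0.011)^8 − 1) = £78,408.4258…
Total = £857,264.00 + £17,145.2800 + £78,408.4258… = £952,817.71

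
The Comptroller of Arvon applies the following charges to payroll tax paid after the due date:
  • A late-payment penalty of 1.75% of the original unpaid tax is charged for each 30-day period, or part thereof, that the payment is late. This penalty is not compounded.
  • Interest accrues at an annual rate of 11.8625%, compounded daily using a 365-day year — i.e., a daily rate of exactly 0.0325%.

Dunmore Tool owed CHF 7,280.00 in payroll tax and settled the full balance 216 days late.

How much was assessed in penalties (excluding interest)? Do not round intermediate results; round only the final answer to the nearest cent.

CHF 1,019.20

Penalty periods: ⌈216/30⌉ = 8; penalty = 8 × 1.75% × CHF 7,280.00 = CHF 1,019.20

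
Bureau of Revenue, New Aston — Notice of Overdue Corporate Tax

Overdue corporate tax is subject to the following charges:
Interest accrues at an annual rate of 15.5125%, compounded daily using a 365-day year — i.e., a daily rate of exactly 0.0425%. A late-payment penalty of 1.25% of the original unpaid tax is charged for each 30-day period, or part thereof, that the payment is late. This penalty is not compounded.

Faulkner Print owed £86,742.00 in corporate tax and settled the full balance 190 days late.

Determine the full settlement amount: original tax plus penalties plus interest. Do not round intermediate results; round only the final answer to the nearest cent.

£101,625.30

Penalty periods: ⌈190/30⌉ = 7; penalty = 7 × 1.25% × £86,742.00 = £7,589.93…
Interest: £86,742.00 × ((1 + 0.000425)^190 − 1) = £86,742.00 × 0.08408124… = £7,293.3750…
Total = £86,742.00 + £7,589.9250 + £7,293.3750… = £101,625.30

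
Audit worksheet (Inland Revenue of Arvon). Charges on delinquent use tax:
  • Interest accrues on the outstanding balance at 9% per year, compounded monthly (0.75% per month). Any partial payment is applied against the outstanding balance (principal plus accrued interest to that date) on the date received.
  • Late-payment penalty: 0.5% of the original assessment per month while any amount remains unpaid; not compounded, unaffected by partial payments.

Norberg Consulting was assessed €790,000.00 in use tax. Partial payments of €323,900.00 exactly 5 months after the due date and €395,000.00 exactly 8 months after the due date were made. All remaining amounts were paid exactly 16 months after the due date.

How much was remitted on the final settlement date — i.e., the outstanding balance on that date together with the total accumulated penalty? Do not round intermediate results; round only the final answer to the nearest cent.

€182,545.52

Balance at month 5: €790,000.0000 × (1 + 0.0075)^5 = €820,072.7203…
After €323,900.00 payment: €820,072.7203… − €323,900.00 = €496,172.7203…
Balance at month 8: €496,172.7203… × (1 + 0.0075)^3 = €507,420.5450…
After €395,000.00 payment: €507,420.5450… − €395,000.00 = €112,420.5450…
Balance at month 16: €112,420.5450… × (1 + 0.0075)^8 = €119,345.5210…
Penalty: 16 × 0.5% × €790,000.00 = €63,200.00
Final settlement = outstanding balance + penalty = €119,345.5210… + €63,200.00 = €182,545.52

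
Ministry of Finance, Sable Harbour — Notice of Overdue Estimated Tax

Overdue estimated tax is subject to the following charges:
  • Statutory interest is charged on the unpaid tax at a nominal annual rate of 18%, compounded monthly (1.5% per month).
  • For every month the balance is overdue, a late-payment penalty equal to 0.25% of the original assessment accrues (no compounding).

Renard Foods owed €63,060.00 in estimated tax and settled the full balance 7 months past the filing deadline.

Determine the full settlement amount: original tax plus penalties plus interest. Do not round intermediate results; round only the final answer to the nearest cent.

Late-payment penalty = 0.25% × €63,060.00 × 7 mo = €1,103.55
Interest: €63,060.00 × ((1 + 0.015)^7 − 1) = €63,060.00 × 0.1098449… = €6,926.8202…
Total = €63,060.00 + €1,103.5500 + €6,926.8202… = €71,090.37

€71,090.37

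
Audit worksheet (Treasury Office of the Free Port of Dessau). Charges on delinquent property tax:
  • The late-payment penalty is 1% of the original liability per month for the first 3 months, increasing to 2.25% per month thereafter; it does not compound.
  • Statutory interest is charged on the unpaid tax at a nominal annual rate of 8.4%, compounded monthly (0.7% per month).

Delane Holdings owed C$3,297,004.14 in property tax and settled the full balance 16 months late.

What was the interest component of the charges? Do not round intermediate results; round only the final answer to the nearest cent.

Interest: C$3,297,004.14 × ((1 + 0.007)^16 − 1) = C$3,297,004.14 × 0.1180765… = C$389,298.7891…

C$389,298.79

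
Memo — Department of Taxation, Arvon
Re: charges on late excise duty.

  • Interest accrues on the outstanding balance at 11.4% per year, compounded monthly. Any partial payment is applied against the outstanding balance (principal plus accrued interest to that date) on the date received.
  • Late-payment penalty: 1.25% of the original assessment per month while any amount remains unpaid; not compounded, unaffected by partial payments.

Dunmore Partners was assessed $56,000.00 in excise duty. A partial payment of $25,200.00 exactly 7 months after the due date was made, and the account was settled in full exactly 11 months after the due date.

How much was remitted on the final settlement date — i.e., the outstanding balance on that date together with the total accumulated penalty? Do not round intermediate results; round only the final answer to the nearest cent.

Monthly rate = 11.4% ÷ 12 = 0.95%
Balance at month 7: $56,000.0000 × (1 + 0.0095)^7 = $59,831.8305…
After $25,200.00 payment: $59,831.8305… − $25,200.00 = $34,631.8305…
Balance at month 11: $34,631.8305… × (1 + 0.0095)^4 = $35,966.7123…
Penalty: 11 × 1.25% × $56,000.00 = $7,700.00
Final settlement = outstanding balance + penalty = $35,966.7123… + $7,700.00 = $43,666.71

$43,666.71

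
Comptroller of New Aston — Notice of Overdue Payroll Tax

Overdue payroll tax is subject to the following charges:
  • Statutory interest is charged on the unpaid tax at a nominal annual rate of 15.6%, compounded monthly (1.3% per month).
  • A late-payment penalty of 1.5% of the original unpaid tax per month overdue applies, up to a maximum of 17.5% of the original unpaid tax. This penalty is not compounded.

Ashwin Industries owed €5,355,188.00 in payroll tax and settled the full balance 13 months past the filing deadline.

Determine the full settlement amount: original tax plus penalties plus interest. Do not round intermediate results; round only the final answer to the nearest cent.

€7,271,441.61

Penalty (uncapped): 13 × 1.5% × €5,355,188.00 = €1,044,261.66; cap = 17.5% × €5,355,188.00 = €937,157.90 → penalty = €937,157.90
Interest: €5,355,188.00 × ((1 + 0.013)^13 − 1) = €5,355,188.00 × 0.1828312… = €979,095.7126…
Total = €5,355,188.00 + €937,157.9000 + €979,095.7126… = €7,271,441.61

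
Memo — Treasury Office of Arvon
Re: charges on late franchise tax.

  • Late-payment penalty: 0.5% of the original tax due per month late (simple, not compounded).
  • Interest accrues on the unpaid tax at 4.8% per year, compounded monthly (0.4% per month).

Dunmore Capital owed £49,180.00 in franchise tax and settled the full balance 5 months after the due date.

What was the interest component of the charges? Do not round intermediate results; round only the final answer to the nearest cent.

£991.50

Interest: £49,180.00 × ((1 + 0.004)^5 − 1) = £49,180.00 × 0.0201606… = £991.5003…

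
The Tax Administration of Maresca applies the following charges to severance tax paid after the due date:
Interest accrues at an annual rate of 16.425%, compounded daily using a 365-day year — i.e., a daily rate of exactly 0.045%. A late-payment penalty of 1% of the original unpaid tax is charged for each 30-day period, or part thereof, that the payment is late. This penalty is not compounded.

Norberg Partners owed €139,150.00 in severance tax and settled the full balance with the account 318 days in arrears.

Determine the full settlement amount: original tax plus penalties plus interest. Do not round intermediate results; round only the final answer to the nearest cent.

€175,858.89

Penalty periods: ⌈318/30⌉ = 11; penalty = 11 × 1% × €139,150.00 = €15,306.50
Interest: €139,150.00 × ((1 + 0.00045)^318 − 1) = €139,150.00 × 0.15380804… = €21,402.3889…
Total = €139,150.00 + €15,306.5000 + €21,402.3889… = €175,858.89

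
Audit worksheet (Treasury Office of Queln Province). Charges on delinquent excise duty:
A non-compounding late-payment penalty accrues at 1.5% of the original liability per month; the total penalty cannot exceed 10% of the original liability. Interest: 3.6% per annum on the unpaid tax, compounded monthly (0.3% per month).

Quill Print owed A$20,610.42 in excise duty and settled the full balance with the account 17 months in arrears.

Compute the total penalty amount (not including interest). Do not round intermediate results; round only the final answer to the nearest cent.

Penalty (uncapped): 17 × 1.5% × A$20,610.42 = A$5,255.66…; cap = 10% × A$20,610.42 = A$2,061.04… → penalty = A$2,061.04…

A$2,061.04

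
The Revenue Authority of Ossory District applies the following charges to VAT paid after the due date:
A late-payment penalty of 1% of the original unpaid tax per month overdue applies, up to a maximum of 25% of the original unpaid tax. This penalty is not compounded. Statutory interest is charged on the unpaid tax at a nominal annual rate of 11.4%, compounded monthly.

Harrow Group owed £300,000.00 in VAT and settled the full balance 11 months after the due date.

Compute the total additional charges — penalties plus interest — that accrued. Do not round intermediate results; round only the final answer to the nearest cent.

£65,882.38

Penalty: 11 × 1% × £300,000.00 = £33,000.00 (below the 25% cap of £75,000.00)
Interest (11.4%/yr ÷ 12 = 0.95%/month): £300,000.00 × ((1 + 0.0095)^11 − 1) = £32,882.3823…
Penalties + interest = £33,000.0000 + £32,882.3823… = £65,882.38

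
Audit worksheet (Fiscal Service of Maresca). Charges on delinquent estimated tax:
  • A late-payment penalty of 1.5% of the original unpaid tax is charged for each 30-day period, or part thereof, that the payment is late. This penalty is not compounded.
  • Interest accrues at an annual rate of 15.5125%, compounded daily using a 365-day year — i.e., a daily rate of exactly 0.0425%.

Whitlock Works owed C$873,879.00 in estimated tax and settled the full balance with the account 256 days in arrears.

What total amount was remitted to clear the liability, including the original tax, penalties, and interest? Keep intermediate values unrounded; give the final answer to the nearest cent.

Penalty periods: ⌈256/30⌉ = 9; penalty = 9 × 1.5% × C$873,879.00 = C$117,973.67…
Interest: C$873,879.00 × ((1 + 0.000425)^256 − 1) = C$873,879.00 × 0.11491357… = C$100,420.5560…
Total = C$873,879.00 + C$117,973.6650 + C$100,420.5560… = C$1,092,273.22

C$1,092,273.22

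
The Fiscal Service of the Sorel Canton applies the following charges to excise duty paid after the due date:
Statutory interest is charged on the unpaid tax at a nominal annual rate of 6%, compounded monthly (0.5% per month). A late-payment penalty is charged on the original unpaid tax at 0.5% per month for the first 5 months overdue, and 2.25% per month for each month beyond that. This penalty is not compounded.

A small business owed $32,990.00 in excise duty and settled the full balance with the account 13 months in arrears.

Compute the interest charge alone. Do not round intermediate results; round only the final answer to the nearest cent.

Interest: $32,990.00 × ((1 + 0.005)^13 − 1) = $32,990.00 × 0.0669862… = $2,209.8748…

$2,209.87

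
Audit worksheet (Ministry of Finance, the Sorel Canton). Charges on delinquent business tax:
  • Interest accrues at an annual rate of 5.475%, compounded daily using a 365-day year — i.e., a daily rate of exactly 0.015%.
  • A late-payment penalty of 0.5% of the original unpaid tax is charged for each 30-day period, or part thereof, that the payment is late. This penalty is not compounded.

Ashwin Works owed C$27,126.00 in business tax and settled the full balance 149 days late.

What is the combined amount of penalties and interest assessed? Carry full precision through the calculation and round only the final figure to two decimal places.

Penalty periods: ⌈149/30⌉ = 5; penalty = 5 × 0.5% × C$27,126.00 = C$678.15
Interest: C$27,126.00 × ((1 + 0.00015)^149 − 1) = C$27,126.00 × 0.02259992… = C$613.0454…
Penalties + interest = C$678.1500 + C$613.0454… = C$1,291.20

C$1,291.20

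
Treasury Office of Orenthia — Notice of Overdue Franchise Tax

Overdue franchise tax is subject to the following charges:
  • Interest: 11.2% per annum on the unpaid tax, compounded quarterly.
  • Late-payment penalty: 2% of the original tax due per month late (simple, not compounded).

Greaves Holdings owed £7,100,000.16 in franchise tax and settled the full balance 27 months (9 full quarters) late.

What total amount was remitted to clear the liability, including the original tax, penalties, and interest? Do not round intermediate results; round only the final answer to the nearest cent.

Late-payment penalty: 27 × 2% × £7,100,000.16 = £3,834,000.09…
Interest (11.2%/yr ÷ 4 = 2.8%/quarter): £7,100,000.16 × ((1 + 0.028)^9 − 1) = £2,003,248.1765…
Total = £7,100,000.16 + £3,834,000.0864 + £2,003,248.1765… = £12,937,248.42

£12,937,248.42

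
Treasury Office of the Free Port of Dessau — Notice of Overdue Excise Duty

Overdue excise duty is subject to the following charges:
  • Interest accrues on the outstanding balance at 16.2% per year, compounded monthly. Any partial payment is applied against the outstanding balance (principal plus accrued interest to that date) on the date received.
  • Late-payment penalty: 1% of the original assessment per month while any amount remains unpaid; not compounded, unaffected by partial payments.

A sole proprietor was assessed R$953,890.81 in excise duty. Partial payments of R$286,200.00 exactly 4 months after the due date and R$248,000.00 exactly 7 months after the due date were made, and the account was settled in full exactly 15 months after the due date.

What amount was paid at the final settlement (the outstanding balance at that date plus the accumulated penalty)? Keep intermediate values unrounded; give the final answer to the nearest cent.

Monthly rate = 16.2% ÷ 12 = 1.35%
Balance at month 4: R$953,890.8100 × (1 + 0.0135)^4 = R$1,006,453.4127…
After R$286,200.00 payment: R$1,006,453.4127… − R$286,200.00 = R$720,253.4127…
Balance at month 7: R$720,253.4127… × (1 + 0.0135)^3 = R$749,819.2466…
After R$248,000.00 payment: R$749,819.2466… − R$248,000.00 = R$501,819.2466…
Balance at month 15: R$501,819.2466… × (1 + 0.0135)^8 = R$558,646.8295…
Penalty: 15 × 1% × R$953,890.81 = R$143,083.62…
Final settlement = outstanding balance + penalty = R$558,646.8295… + R$143,083.62… = R$701,730.45

R$701,730.45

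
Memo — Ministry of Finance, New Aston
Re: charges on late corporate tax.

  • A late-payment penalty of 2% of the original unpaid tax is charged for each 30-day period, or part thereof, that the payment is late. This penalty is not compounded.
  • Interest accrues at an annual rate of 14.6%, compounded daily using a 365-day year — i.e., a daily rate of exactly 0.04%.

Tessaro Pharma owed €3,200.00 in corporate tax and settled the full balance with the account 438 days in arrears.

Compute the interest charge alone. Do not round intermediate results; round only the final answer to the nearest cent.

Interest: €3,200.00 × ((1 + 0.0004)^438 − 1) = €3,200.00 × 0.19144275… = €612.6168…

€612.62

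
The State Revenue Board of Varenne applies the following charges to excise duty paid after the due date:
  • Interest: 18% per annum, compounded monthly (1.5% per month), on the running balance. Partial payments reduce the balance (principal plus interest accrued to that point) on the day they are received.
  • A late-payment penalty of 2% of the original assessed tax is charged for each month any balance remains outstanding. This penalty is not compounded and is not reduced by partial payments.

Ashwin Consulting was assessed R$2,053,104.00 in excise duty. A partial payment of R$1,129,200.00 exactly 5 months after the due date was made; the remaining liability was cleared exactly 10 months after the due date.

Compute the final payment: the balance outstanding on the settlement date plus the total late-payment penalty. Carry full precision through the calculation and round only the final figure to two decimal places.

R$1,576,862.71

Balance at month 5: R$2,053,104.0000 × (1 + 0.015)^5 = R$2,211,776.0975…
After R$1,129,200.00 payment: R$2,211,776.0975… − R$1,129,200.00 = R$1,082,576.0975…
Balance at month 10: R$1,082,576.0975… × (1 + 0.015)^5 = R$1,166,241.9128…
Penalty: 10 × 2% × R$2,053,104.00 = R$410,620.80
Final settlement = outstanding balance + penalty = R$1,166,241.9128… + R$410,620.80 = R$1,576,862.71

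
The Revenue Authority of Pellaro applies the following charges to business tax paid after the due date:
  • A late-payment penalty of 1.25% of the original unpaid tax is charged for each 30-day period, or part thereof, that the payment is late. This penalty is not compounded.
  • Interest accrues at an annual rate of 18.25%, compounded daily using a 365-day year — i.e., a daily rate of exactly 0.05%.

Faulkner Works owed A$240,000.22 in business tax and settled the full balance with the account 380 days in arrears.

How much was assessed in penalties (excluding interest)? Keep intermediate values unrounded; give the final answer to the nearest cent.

Penalty periods: ⌈380/30⌉ = 13; penalty = 13 × 1.25% × A$240,000.22 = A$39,000.04…

A$39,000.04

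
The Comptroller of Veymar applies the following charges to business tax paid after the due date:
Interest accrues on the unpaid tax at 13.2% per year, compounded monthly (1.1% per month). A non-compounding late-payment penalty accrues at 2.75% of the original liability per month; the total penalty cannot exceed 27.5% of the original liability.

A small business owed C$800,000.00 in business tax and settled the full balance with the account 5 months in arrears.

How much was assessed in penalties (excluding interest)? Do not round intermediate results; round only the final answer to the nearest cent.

Penalty: 5 × 2.75% × C$800,000.00 = C$110,000.00 (below the 27.5% cap of C$220,000.00)

C$110,000.00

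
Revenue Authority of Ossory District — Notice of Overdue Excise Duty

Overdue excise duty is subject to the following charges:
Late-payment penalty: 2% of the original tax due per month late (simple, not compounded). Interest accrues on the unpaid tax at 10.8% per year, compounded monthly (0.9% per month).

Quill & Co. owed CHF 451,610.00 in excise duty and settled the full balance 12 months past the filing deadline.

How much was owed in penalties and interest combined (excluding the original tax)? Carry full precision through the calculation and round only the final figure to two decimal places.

CHF 159,648.50

Late-payment penalty = 2% × CHF 451,610.00 × 12 mo = CHF 108,386.40
Interest: CHF 451,610.00 × ((1 + 0.009)^12 − 1) = CHF 451,610.00 × 0.1135097… = CHF 51,262.1043…
Penalties + interest = CHF 108,386.4000 + CHF 51,262.1043… = CHF 159,648.50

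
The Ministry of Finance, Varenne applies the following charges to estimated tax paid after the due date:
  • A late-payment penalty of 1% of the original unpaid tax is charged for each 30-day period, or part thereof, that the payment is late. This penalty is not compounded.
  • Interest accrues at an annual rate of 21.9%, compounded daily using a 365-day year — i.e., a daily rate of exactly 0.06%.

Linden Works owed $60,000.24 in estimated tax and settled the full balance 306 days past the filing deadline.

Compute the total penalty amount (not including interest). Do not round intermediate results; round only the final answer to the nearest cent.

$6,600.03

Penalty periods: ⌈306/30⌉ = 11; penalty = 11 × 1% × $60,000.24 = $6,600.03…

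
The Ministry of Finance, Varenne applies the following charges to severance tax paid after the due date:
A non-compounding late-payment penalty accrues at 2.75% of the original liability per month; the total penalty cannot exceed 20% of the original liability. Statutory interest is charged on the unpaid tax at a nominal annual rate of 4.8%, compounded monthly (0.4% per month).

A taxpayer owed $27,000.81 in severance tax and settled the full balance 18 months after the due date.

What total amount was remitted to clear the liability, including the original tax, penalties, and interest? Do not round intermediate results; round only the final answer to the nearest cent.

Penalty (uncapped): 18 × 2.75% × $27,000.81 = $13,365.40…; cap = 20% × $27,000.81 = $5,400.16… → penalty = $5,400.16…
Interest: $27,000.81 × ((1 + 0.004)^18 − 1) = $27,000.81 × 0.0745010… = $2,011.5878…
Total = $27,000.81 + $5,400.1620 + $2,011.5878… = $34,412.56

$34,412.56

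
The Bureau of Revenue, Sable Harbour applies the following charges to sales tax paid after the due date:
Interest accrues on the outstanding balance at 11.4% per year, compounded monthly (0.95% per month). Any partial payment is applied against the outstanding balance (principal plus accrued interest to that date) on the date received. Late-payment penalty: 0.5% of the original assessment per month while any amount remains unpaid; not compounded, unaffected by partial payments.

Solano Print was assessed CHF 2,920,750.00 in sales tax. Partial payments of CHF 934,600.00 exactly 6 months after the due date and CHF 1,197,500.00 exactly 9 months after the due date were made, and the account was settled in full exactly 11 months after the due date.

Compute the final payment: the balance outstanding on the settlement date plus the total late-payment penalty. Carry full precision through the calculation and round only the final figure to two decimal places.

CHF 1,201,323.04

Balance at month 6: CHF 2,920,750.0000 × (1 + 0.0095)^6 = CHF 3,091,237.1571…
After CHF 934,600.00 payment: CHF 3,091,237.1571… − CHF 934,600.00 = CHF 2,156,637.1571…
Balance at month 9: CHF 2,156,637.1571… × (1 + 0.0095)^3 = CHF 2,218,687.0746…
After CHF 1,197,500.00 payment: CHF 2,218,687.0746… − CHF 1,197,500.00 = CHF 1,021,187.0746…
Balance at month 11: CHF 1,021,187.0746… × (1 + 0.0095)^2 = CHF 1,040,681.7912…
Penalty: 11 × 0.5% × CHF 2,920,750.00 = CHF 160,641.25
Final settlement = outstanding balance + penalty = CHF 1,040,681.7912… + CHF 160,641.25 = CHF 1,201,323.04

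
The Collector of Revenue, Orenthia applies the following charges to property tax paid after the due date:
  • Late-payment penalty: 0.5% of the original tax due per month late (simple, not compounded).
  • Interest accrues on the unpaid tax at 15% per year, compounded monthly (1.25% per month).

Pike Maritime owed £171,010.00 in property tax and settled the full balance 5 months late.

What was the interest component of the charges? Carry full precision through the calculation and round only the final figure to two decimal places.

£10,958.69

Interest: £171,010.00 × ((1 + 0.0125)^5 − 1) = £171,010.00 × 0.0640822… = £10,958.6891…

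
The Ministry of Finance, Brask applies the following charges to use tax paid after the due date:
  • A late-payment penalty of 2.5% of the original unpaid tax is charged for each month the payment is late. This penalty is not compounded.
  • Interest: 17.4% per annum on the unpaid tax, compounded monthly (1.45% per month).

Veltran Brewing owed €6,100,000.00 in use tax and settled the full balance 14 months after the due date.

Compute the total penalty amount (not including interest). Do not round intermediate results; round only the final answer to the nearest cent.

€2,135,000.00

Late-payment penalty: 14 × 2.5% × €6,100,000.00 = €2,135,000.00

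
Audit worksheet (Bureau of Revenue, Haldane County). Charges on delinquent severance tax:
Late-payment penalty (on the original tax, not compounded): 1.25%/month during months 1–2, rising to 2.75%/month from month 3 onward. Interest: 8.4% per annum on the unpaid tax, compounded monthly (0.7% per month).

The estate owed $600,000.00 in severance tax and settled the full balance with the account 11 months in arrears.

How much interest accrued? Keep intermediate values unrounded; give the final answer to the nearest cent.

Interest: $600,000.00 × ((1 + 0.007)^11 − 1) = $600,000.00 × 0.0797524… = $47,851.4371…

$47,851.44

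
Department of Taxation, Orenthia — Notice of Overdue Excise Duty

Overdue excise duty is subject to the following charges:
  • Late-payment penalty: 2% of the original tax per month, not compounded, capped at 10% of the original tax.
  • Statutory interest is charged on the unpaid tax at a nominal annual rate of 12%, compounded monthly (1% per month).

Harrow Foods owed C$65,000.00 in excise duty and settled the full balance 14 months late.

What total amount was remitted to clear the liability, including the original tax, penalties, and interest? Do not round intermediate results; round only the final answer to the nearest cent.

Penalty (uncapped): 14 × 2% × C$65,000.00 = C$18,200.00; cap = 10% × C$65,000.00 = C$6,500.00 → penalty = C$6,500.00
Interest: C$65,000.00 × ((1 + 0.01)^14 − 1) = C$65,000.00 × 0.1494742… = C$9,715.8239…
Total = C$65,000.00 + C$6,500.0000 + C$9,715.8239… = C$81,215.82

C$81,215.82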